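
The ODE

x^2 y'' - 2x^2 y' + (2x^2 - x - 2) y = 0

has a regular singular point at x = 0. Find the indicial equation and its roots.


Divide by x^2 to reach normal form y'' + P_1(x) y' + P_2(x) y = 0 with P_1(x) = -2 and P_2(x) = 2 - 1/x - 2/x^2.
x = 0 is a singular point because the y-coefficient 2 - 1/x - 2/x^2 has a pole at x = 0.
It is a regular singular point because x P_1(x) = p(x) = -2x and x^2 P_2(x) = q(x) = 2x^2 - x - 2 are polynomials, hence analytic at x = 0.
p(0) = 0,  q(0) = -2.
Indicial equation: r(r-1) + p(0) r + q(0) = 0, i.e. r^2 + (p(0) - 1) r + q(0) = 0, i.e. r^2 - 1 r - 2 = 0.
Discriminant: (-1)^2 - 4(-2) = 9, so r = (1 ± 3)/2.
Solving: r_1 = 2, r_2 = -1.

indicial: r^2 - 1 r - 2 = 0; roots r_1 = 2, r_2 = -1


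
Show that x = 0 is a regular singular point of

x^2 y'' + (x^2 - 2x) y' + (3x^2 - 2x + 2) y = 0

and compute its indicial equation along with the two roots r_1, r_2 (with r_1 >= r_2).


Divide by x^2 to reach normal form y'' + P_1(x) y' + P_2(x) y = 0 with P_1(x) = 1 - 2/x and P_2(x) = 3 - 2/x + 2/x^2.
x = 0 is a singular point because the y'-coefficient 1 - 2/x has a pole at x = 0 and the y-coefficient 3 - 2/x + 2/x^2 has a pole at x = 0.
It is a regular singular point because x P_1(x) = p(x) = x - 2 and x^2 P_2(x) = q(x) = 3x^2 - 2x + 2 are polynomials, hence analytic at x = 0.
p(0) = -2,  q(0) = 2.
Indicial equation: r(r-1) + p(0) r + q(0) = 0, i.e. r^2 + (p(0) - 1) r + q(0) = 0, i.e. r^2 - 3 r + 2 = 0.
Discriminant: (-3)^2 - 4(2) = 1, so r = (3 ± 1)/2.
Solving: r_1 = 2, r_2 = 1.

indicial: r^2 - 3 r + 2 = 0; roots r_1 = 2, r_2 = 1


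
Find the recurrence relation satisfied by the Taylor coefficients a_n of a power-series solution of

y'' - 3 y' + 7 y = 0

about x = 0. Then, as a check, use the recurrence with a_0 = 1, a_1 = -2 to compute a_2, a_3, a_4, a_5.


Substitute y = sum_n a_n x^n.
y''(x) has coefficient (n+2)(n+1) a_{n+2} at x^n;
-3 y'(x) has coefficient -3 (n+1) a_{n+1} at x^n;
7 y(x) has coefficient 7 a_n at x^n.
Matching x^n: (n+2)(n+1) a_{n+2} - 3 (n+1) a_{n+1} + 7 a_n = 0.
Thus a_{n+2} = [3 (n+1) a_{n+1} - 7 a_n] / ((n+1)(n+2)).

Check with a_0 = 1, a_1 = -2 (apply the recurrence for n = 0, 1, 2, 3): a_0 = 1, a_1 = -2, a_2 = -13/2, a_3 = -25/6, a_4 = 2/3, a_5 = 223/120.

a_(n+2) = [3 (n+1) a_(n+1) - 7 a_n] / ((n+1)(n+2)); check: a_0 = 1, a_1 = -2, a_2 = -13/2, a_3 = -25/6, a_4 = 2/3, a_5 = 223/120


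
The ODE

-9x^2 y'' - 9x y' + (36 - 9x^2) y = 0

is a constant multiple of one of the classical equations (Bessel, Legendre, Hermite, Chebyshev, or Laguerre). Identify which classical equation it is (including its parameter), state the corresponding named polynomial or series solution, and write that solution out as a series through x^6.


All three coefficients share the factor -9; dividing through by -9 gives  x^2 y'' + x y' + (x^2 - 4) y = 0.
This matches the Bessel equation x^2 y'' + x y' + (x^2 - nu^2) y = 0 with nu^2 = 4, so nu = 2; the solution bounded at x = 0 is J_2(x).
Frobenius at x = 0: indicial roots ±nu; for r = nu the recurrence k(k + 2nu) c_k = -c_{k-2} gives the standard series J_nu(x) = sum_{k>=0} (-1)^k / (k! (k+nu)!) (x/2)^(2k+nu). Evaluate the first 3 terms:
  k = 0: (-1)^0 / (0! * 2! * 2^2) x^2 = 1/(1*2*4) x^2 = (1/8) x^2
  k = 1: (-1)^1 / (1! * 3! * 2^4) x^4 = -1/(1*6*16) x^4 = (-1/96) x^4
  k = 2: (-1)^2 / (2! * 4! * 2^6) x^6 = 1/(2*24*64) x^6 = (1/3072) x^6
Hence J_2(x) = x^6/3072 - x^4/96 + x^2/8 + ....

J_2(x); series = x^6/3072 - x^4/96 + x^2/8


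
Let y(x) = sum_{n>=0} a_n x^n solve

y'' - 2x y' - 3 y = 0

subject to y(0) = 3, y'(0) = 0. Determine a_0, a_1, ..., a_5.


Ansatz: y(x) = sum_{n>=0} a_n x^n, so y'(x) = sum_{n>=1} n a_n x^(n-1) and y''(x) = sum_{n>=2} n(n-1) a_n x^(n-2).
Substitute into P(x) y'' + Q(x) y' + R(x) y = 0 with P(x) = 1, Q(x) = -2x, R(x) = -3, and match powers of x.
Initial conditions: a_0 = 3, a_1 = 0.
Setting the coefficient of each power of x to zero and solving order by order (substituting the coefficients already found):
  x^0: 2 a_2 - 3 a_0 = 0  ->  2 a_2 = 3 a_0 = 9  ->  a_2 = 9/2
  x^1: 6 a_3 - 5 a_1 = 0  ->  6 a_3 = 5 a_1 = 0  ->  a_3 = 0
  x^2: 12 a_4 - 7 a_2 = 0  ->  12 a_4 = 7 a_2 = 63/2  ->  a_4 = 21/8
  x^3: 20 a_5 - 9 a_3 = 0  ->  20 a_5 = 9 a_3 = 0  ->  a_5 = 0
Truncated series: y(x) = 3 + (9/2) x^2 + (21/8) x^4 + O(x^6).

a_0 = 3; a_1 = 0; a_2 = 9/2; a_3 = 0; a_4 = 21/8; a_5 = 0


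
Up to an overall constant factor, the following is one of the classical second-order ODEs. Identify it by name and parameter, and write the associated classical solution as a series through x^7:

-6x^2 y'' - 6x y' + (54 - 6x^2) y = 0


All three coefficients share the factor -6; dividing through by -6 gives  x^2 y'' + x y' + (x^2 - 9) y = 0.
This matches the Bessel equation x^2 y'' + x y' + (x^2 - nu^2) y = 0 with nu^2 = 9, so nu = 3; the solution bounded at x = 0 is J_3(x).
Frobenius at x = 0: indicial roots ±nu; for r = nu the recurrence k(k + 2nu) c_k = -c_{k-2} gives the standard series J_nu(x) = sum_{k>=0} (-1)^k / (k! (k+nu)!) (x/2)^(2k+nu). Evaluate the first 3 terms:
  k = 0: (-1)^0 / (0! * 3! * 2^3) x^3 = 1/(1*6*8) x^3 = (1/48) x^3
  k = 1: (-1)^1 / (1! * 4! * 2^5) x^5 = -1/(1*24*32) x^5 = (-1/768) x^5
  k = 2: (-1)^2 / (2! * 5! * 2^7) x^7 = 1/(2*120*128) x^7 = (1/30720) x^7
Hence J_3(x) = x^7/30720 - x^5/768 + x^3/48 + ....

J_3(x); series = x^7/30720 - x^5/768 + x^3/48


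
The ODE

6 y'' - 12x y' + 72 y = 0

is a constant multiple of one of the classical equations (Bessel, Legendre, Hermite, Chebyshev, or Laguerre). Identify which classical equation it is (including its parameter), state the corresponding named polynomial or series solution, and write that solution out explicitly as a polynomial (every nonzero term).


All three coefficients share the factor 6; dividing through by 6 gives  y'' - 2x y' + 12 y = 0.
This matches the Hermite equation y'' - 2x y' + 2n y = 0 with 2n = 12, so n = 6; the polynomial solution is H_6(x).
With y = sum_k a_k x^k, matching x^k gives (k+2)(k+1) a_{k+2} = 2(k - n) a_k = 2(k - 6) a_k. The right side vanishes at k = 6, so the series with the parity of 6 terminates at degree 6.
Standard normalization: leading coefficient of H_n is 2^n, so a_6 = 2^6 = 64. Work downward with a_k = (k+1)(k+2) a_{k+2} / (2(k - n)):
  a_4 = (5)(6)(64) / (2(4 - 6)) = 1920/(-4) = -480
  a_2 = (3)(4)(-480) / (2(2 - 6)) = -5760/(-8) = 720
  a_0 = (1)(2)(720) / (2(0 - 6)) = 1440/(-12) = -120
Hence H_6(x) = 64 x^6 - 480 x^4 + 720 x^2 - 120.

H_6(x); series = 64 x^6 - 480 x^4 + 720 x^2 - 120


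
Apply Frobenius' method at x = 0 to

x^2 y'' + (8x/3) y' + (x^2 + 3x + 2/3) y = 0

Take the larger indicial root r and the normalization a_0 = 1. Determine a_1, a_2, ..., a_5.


Write in Frobenius form y'' + (p(x)/x) y' + (q(x)/x^2) y = 0:
  p(x) = 8/3,  q(x) = x^2 + 3x + 2/3.
Indicial equation: r(r-1) + (8/3) r + (2/3) = 0 -> roots r_1 = -2/3, r_2 = -1.
Take r = r_1 = -2/3. Let y(x) = x^r sum_{n>=0} a_n x^n with a_0 = 1.
Substitute y = x^r sum a_n x^n and match x^{r+n}. The recurrence is
  D(n) a_n + 3 a_{n-1} + 1 a_{n-2} = 0,  where D(n) = (r+n)(r+n-1) + (8/3)(r+n) + (2/3).
  a_n = [-3 a_{n-1} - 1 a_{n-2}] / D(n).
Since the indicial polynomial factors as (r - r_1)(r - r_2), D(n) = (r_1 + n - r_1)(r_1 + n - r_2) = n(n + 1/3).
Evaluating step by step (a_0 = 1):
  n = 1: D(1) = 1(1 + 1/3) = 4/3; numerator = -3(1) = -3; a_1 = (-3)/(4/3) = -9/4
  n = 2: D(2) = 2(2 + 1/3) = 14/3; numerator = -3(-9/4) - 1(1) = 23/4; a_2 = (23/4)/(14/3) = 69/56
  n = 3: D(3) = 3(3 + 1/3) = 10; numerator = -3(69/56) - 1(-9/4) = -81/56; a_3 = (-81/56)/(10) = -81/560
  n = 4: D(4) = 4(4 + 1/3) = 52/3; numerator = -3(-81/560) - 1(69/56) = -447/560; a_4 = (-447/560)/(52/3) = -1341/29120
  n = 5: D(5) = 5(5 + 1/3) = 80/3; numerator = -3(-1341/29120) - 1(-81/560) = 1647/5824; a_5 = (1647/5824)/(80/3) = 4941/465920

r = -2/3; a_0 = 1; a_1 = -9/4; a_2 = 69/56; a_3 = -81/560; a_4 = -1341/29120; a_5 = 4941/465920


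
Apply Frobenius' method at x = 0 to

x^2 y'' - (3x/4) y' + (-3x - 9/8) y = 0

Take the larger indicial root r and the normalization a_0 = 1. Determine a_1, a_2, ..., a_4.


Write in Frobenius form y'' + (p(x)/x) y' + (q(x)/x^2) y = 0:
  p(x) = -3/4,  q(x) = -3x - 9/8.
Indicial equation: r(r-1) + (-3/4) r + (-9/8) = 0 -> roots r_1 = 9/4, r_2 = -1/2.
Take r = r_1 = 9/4. Let y(x) = x^r sum_{n>=0} a_n x^n with a_0 = 1.
Substitute y = x^r sum a_n x^n and match x^{r+n}. The recurrence is
  D(n) a_n - 3 a_{n-1} = 0,  where D(n) = (r+n)(r+n-1) + (-3/4)(r+n) + (-9/8).
  a_n = 3 / D(n) * a_{n-1}.
Since the indicial polynomial factors as (r - r_1)(r - r_2), D(n) = (r_1 + n - r_1)(r_1 + n - r_2) = n(n + 11/4).
Evaluating step by step (a_0 = 1):
  n = 1: D(1) = 1(1 + 11/4) = 15/4; numerator = 3(1) = 3; a_1 = (3)/(15/4) = 4/5
  n = 2: D(2) = 2(2 + 11/4) = 19/2; numerator = 3(4/5) = 12/5; a_2 = (12/5)/(19/2) = 24/95
  n = 3: D(3) = 3(3 + 11/4) = 69/4; numerator = 3(24/95) = 72/95; a_3 = (72/95)/(69/4) = 96/2185
  n = 4: D(4) = 4(4 + 11/4) = 27; numerator = 3(96/2185) = 288/2185; a_4 = (288/2185)/(27) = 32/6555

r = 9/4; a_0 = 1; a_1 = 4/5; a_2 = 24/95; a_3 = 96/2185; a_4 = 32/6555


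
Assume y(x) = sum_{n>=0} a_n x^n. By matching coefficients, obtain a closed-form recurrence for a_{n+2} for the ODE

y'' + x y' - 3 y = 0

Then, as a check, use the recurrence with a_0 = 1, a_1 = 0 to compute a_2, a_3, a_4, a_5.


Substitute y = sum_n a_n x^n.
y''(x) has coefficient (n+2)(n+1) a_{n+2} at x^n;
x y'(x) has coefficient n a_n at x^n (shift);
-3 y(x) has coefficient -3 a_n at x^n.
Matching x^n: (n+2)(n+1) a_{n+2} + (n - 3) a_n = 0.
Thus a_{n+2} = (-n + 3) / ((n+1)(n+2)) * a_n.

Check with a_0 = 1, a_1 = 0 (apply the recurrence for n = 0, 1, 2, 3): a_0 = 1, a_1 = 0, a_2 = 3/2, a_3 = 0, a_4 = 1/8, a_5 = 0.

a_(n+2) = (-n + 3) / ((n+1)(n+2)) * a_n; check: a_0 = 1, a_1 = 0, a_2 = 3/2, a_3 = 0, a_4 = 1/8, a_5 = 0


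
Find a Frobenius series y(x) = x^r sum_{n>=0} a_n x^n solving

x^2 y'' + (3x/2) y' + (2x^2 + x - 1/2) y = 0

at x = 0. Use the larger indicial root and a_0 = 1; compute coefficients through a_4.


Write in Frobenius form y'' + (p(x)/x) y' + (q(x)/x^2) y = 0:
  p(x) = 3/2,  q(x) = 2x^2 + x - 1/2.
Indicial equation: r(r-1) + (3/2) r + (-1/2) = 0 -> roots r_1 = 1/2, r_2 = -1.
Take r = r_1 = 1/2. Let y(x) = x^r sum_{n>=0} a_n x^n with a_0 = 1.
Substitute y = x^r sum a_n x^n and match x^{r+n}. The recurrence is
  D(n) a_n + 1 a_{n-1} + 2 a_{n-2} = 0,  where D(n) = (r+n)(r+n-1) + (3/2)(r+n) + (-1/2).
  a_n = [-1 a_{n-1} - 2 a_{n-2}] / D(n).
Since the indicial polynomial factors as (r - r_1)(r - r_2), D(n) = (r_1 + n - r_1)(r_1 + n - r_2) = n(n + 3/2).
Evaluating step by step (a_0 = 1):
  n = 1: D(1) = 1(1 + 3/2) = 5/2; numerator = -1(1) = -1; a_1 = (-1)/(5/2) = -2/5
  n = 2: D(2) = 2(2 + 3/2) = 7; numerator = -1(-2/5) - 2(1) = -8/5; a_2 = (-8/5)/(7) = -8/35
  n = 3: D(3) = 3(3 + 3/2) = 27/2; numerator = -1(-8/35) - 2(-2/5) = 36/35; a_3 = (36/35)/(27/2) = 8/105
  n = 4: D(4) = 4(4 + 3/2) = 22; numerator = -1(8/105) - 2(-8/35) = 8/21; a_4 = (8/21)/(22) = 4/231

r = 1/2; a_0 = 1; a_1 = -2/5; a_2 = -8/35; a_3 = 8/105; a_4 = 4/231


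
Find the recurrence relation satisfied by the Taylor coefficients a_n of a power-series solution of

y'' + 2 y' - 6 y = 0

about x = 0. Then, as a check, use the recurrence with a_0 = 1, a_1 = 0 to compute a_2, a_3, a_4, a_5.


Substitute y = sum_n a_n x^n.
y''(x) has coefficient (n+2)(n+1) a_{n+2} at x^n;
2 y'(x) has coefficient 2 (n+1) a_{n+1} at x^n;
-6 y(x) has coefficient -6 a_n at x^n.
Matching x^n: (n+2)(n+1) a_{n+2} + 2 (n+1) a_{n+1} - 6 a_n = 0.
Thus a_{n+2} = [-2 (n+1) a_{n+1} + 6 a_n] / ((n+1)(n+2)).

Check with a_0 = 1, a_1 = 0 (apply the recurrence for n = 0, 1, 2, 3): a_0 = 1, a_1 = 0, a_2 = 3, a_3 = -2, a_4 = 5/2, a_5 = -8/5.

a_(n+2) = [-2 (n+1) a_(n+1) + 6 a_n] / ((n+1)(n+2)); check: a_0 = 1, a_1 = 0, a_2 = 3, a_3 = -2, a_4 = 5/2, a_5 = -8/5


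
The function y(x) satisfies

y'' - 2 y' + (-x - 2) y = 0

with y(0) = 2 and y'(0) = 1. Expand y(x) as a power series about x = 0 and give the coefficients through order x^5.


Ansatz: y(x) = sum_{n>=0} a_n x^n, so y'(x) = sum_{n>=1} n a_n x^(n-1) and y''(x) = sum_{n>=2} n(n-1) a_n x^(n-2).
Substitute into P(x) y'' + Q(x) y' + R(x) y = 0 with P(x) = 1, Q(x) = -2, R(x) = -x - 2, and match powers of x.
Initial conditions: a_0 = 2, a_1 = 1.
Setting the coefficient of each power of x to zero and solving order by order (substituting the coefficients already found):
  x^0: 2 a_2 - 2 a_1 - 2 a_0 = 0  ->  2 a_2 = 2 a_1 + 2 a_0 = 6  ->  a_2 = 3
  x^1: 6 a_3 - 4 a_2 - 2 a_1 - a_0 = 0  ->  6 a_3 = 4 a_2 + 2 a_1 + a_0 = 16  ->  a_3 = 8/3
  x^2: 12 a_4 - 6 a_3 - 2 a_2 - a_1 = 0  ->  12 a_4 = 6 a_3 + 2 a_2 + a_1 = 23  ->  a_4 = 23/12
  x^3: 20 a_5 - 8 a_4 - 2 a_3 - a_2 = 0  ->  20 a_5 = 8 a_4 + 2 a_3 + a_2 = 71/3  ->  a_5 = 71/60
Truncated series: y(x) = 2 + x + 3 x^2 + (8/3) x^3 + (23/12) x^4 + (71/60) x^5 + O(x^6).

a_0 = 2; a_1 = 1; a_2 = 3; a_3 = 8/3; a_4 = 23/12; a_5 = 71/60


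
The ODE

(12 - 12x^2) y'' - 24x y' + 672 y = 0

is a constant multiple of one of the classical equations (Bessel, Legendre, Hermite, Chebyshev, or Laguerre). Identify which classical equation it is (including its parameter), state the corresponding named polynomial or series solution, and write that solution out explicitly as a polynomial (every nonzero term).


All three coefficients share the factor 12; dividing through by 12 gives  (1 - x^2) y'' - 2x y' + 56 y = 0.
This matches the Legendre equation (1 - x^2) y'' - 2x y' + n(n+1) y = 0 (note the -2x y' term) with n(n+1) = 56, so n = 7; the polynomial solution is P_7(x).
With y = sum_k a_k x^k, matching x^k gives (k+2)(k+1) a_{k+2} = [k(k+1) - n(n+1)] a_k = (k - 7)(k + 8) a_k. The right side vanishes at k = 7, so the series with the parity of 7 terminates at degree 7.
Standard normalization (P_n(1) = 1): leading coefficient (2n)!/(2^n (n!)^2) = 87178291200/(128*25401600) = 429/16, so a_7 = 429/16. Work downward with a_k = (k+1)(k+2) a_{k+2} / ((k - 7)(k + 8)):
  a_5 = (6)(7)(429/16) / ((5 - 7)(5 + 8)) = (9009/8)/(-26) = -693/16
  a_3 = (4)(5)(-693/16) / ((3 - 7)(3 + 8)) = (-3465/4)/(-44) = 315/16
  a_1 = (2)(3)(315/16) / ((1 - 7)(1 + 8)) = (945/8)/(-54) = -35/16
Hence P_7(x) = 429 x^7/16 - 693 x^5/16 + 315 x^3/16 - 35 x/16.

P_7(x); series = 429 x^7/16 - 693 x^5/16 + 315 x^3/16 - 35 x/16


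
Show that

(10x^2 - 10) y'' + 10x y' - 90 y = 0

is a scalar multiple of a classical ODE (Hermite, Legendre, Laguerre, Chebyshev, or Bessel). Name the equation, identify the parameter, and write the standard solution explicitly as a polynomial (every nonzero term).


All three coefficients share the factor -10; dividing through by -10 gives  (1 - x^2) y'' - x y' + 9 y = 0.
This matches the Chebyshev equation (1 - x^2) y'' - x y' + n^2 y = 0 (note the -x y' term, not -2x y') with n^2 = 9, so n = 3; the polynomial solution is T_3(x).
With y = sum_k a_k x^k, matching x^k gives (k+2)(k+1) a_{k+2} = (k^2 - n^2) a_k = (k - 3)(k + 3) a_k. The right side vanishes at k = 3, so the series with the parity of 3 terminates at degree 3.
Standard normalization: leading coefficient of T_n is 2^(n-1), so a_3 = 2^2 = 4. Work downward with a_k = (k+1)(k+2) a_{k+2} / ((k - 3)(k + 3)):
  a_1 = (2)(3)(4) / ((1 - 3)(1 + 3)) = 24/(-8) = -3
Hence T_3(x) = 4 x^3 - 3 x.

T_3(x); series = 4 x^3 - 3 x


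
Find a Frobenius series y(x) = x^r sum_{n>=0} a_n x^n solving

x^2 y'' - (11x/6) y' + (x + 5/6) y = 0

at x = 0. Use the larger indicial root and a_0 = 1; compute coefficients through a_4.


Write in Frobenius form y'' + (p(x)/x) y' + (q(x)/x^2) y = 0:
  p(x) = -11/6,  q(x) = x + 5/6.
Indicial equation: r(r-1) + (-11/6) r + (5/6) = 0 -> roots r_1 = 5/2, r_2 = 1/3.
Take r = r_1 = 5/2. Let y(x) = x^r sum_{n>=0} a_n x^n with a_0 = 1.
Substitute y = x^r sum a_n x^n and match x^{r+n}. The recurrence is
  D(n) a_n + 1 a_{n-1} = 0,  where D(n) = (r+n)(r+n-1) + (-11/6)(r+n) + (5/6).
  a_n = -1 / D(n) * a_{n-1}.
Since the indicial polynomial factors as (r - r_1)(r - r_2), D(n) = (r_1 + n - r_1)(r_1 + n - r_2) = n(n + 13/6).
Evaluating step by step (a_0 = 1):
  n = 1: D(1) = 1(1 + 13/6) = 19/6; numerator = -1(1) = -1; a_1 = (-1)/(19/6) = -6/19
  n = 2: D(2) = 2(2 + 13/6) = 25/3; numerator = -1(-6/19) = 6/19; a_2 = (6/19)/(25/3) = 18/475
  n = 3: D(3) = 3(3 + 13/6) = 31/2; numerator = -1(18/475) = -18/475; a_3 = (-18/475)/(31/2) = -36/14725
  n = 4: D(4) = 4(4 + 13/6) = 74/3; numerator = -1(-36/14725) = 36/14725; a_4 = (36/14725)/(74/3) = 54/544825

r = 5/2; a_0 = 1; a_1 = -6/19; a_2 = 18/475; a_3 = -36/14725; a_4 = 54/544825


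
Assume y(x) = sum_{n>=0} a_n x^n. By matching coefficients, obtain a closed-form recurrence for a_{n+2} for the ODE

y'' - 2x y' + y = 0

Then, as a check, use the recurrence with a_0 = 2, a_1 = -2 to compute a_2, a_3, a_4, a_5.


Substitute y = sum_n a_n x^n.
y''(x) has coefficient (n+2)(n+1) a_{n+2} at x^n;
-2 x y'(x) has coefficient -2 n a_n at x^n (shift);
y(x) has coefficient 1 a_n at x^n.
Matching x^n: (n+2)(n+1) a_{n+2} + (-2n + 1) a_n = 0.
Thus a_{n+2} = (2n - 1) / ((n+1)(n+2)) * a_n.

Check with a_0 = 2, a_1 = -2 (apply the recurrence for n = 0, 1, 2, 3): a_0 = 2, a_1 = -2, a_2 = -1, a_3 = -1/3, a_4 = -1/4, a_5 = -1/12.

a_(n+2) = (2n - 1) / ((n+1)(n+2)) * a_n; check: a_0 = 2, a_1 = -2, a_2 = -1, a_3 = -1/3, a_4 = -1/4, a_5 = -1/12


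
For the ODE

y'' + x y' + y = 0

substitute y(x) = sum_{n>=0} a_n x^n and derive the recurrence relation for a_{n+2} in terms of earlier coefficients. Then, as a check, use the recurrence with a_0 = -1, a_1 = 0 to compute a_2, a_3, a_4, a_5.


Substitute y = sum_n a_n x^n.
y''(x) has coefficient (n+2)(n+1) a_{n+2} at x^n;
x y'(x) has coefficient n a_n at x^n (shift);
y(x) has coefficient 1 a_n at x^n.
Matching x^n: (n+2)(n+1) a_{n+2} + (n + 1) a_n = 0.
Thus a_{n+2} = (-n - 1) / ((n+1)(n+2)) * a_n.

Check with a_0 = -1, a_1 = 0 (apply the recurrence for n = 0, 1, 2, 3): a_0 = -1, a_1 = 0, a_2 = 1/2, a_3 = 0, a_4 = -1/8, a_5 = 0.

a_(n+2) = (-n - 1) / ((n+1)(n+2)) * a_n; check: a_0 = -1, a_1 = 0, a_2 = 1/2, a_3 = 0, a_4 = -1/8, a_5 = 0


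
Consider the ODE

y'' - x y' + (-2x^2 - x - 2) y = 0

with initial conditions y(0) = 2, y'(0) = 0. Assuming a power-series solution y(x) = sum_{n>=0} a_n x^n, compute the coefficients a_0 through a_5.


Ansatz: y(x) = sum_{n>=0} a_n x^n, so y'(x) = sum_{n>=1} n a_n x^(n-1) and y''(x) = sum_{n>=2} n(n-1) a_n x^(n-2).
Substitute into P(x) y'' + Q(x) y' + R(x) y = 0 with P(x) = 1, Q(x) = -x, R(x) = -2x^2 - x - 2, and match powers of x.
Initial conditions: a_0 = 2, a_1 = 0.
Setting the coefficient of each power of x to zero and solving order by order (substituting the coefficients already found):
  x^0: 2 a_2 - 2 a_0 = 0  ->  2 a_2 = 2 a_0 = 4  ->  a_2 = 2
  x^1: 6 a_3 - 3 a_1 - a_0 = 0  ->  6 a_3 = 3 a_1 + a_0 = 2  ->  a_3 = 1/3
  x^2: 12 a_4 - 4 a_2 - a_1 - 2 a_0 = 0  ->  12 a_4 = 4 a_2 + a_1 + 2 a_0 = 12  ->  a_4 = 1
  x^3: 20 a_5 - 5 a_3 - a_2 - 2 a_1 = 0  ->  20 a_5 = 5 a_3 + a_2 + 2 a_1 = 11/3  ->  a_5 = 11/60
Truncated series: y(x) = 2 + 2 x^2 + (1/3) x^3 + x^4 + (11/60) x^5 + O(x^6).

a_0 = 2; a_1 = 0; a_2 = 2; a_3 = 1/3; a_4 = 1; a_5 = 11/60


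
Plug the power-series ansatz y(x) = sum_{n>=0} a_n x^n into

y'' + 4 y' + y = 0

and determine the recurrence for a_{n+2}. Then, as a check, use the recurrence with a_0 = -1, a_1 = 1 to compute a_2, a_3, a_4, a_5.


Substitute y = sum_n a_n x^n.
y''(x) has coefficient (n+2)(n+1) a_{n+2} at x^n;
4 y'(x) has coefficient 4 (n+1) a_{n+1} at x^n;
y(x) has coefficient 1 a_n at x^n.
Matching x^n: (n+2)(n+1) a_{n+2} + 4 (n+1) a_{n+1} + 1 a_n = 0.
Thus a_{n+2} = [-4 (n+1) a_{n+1} - 1 a_n] / ((n+1)(n+2)).

Check with a_0 = -1, a_1 = 1 (apply the recurrence for n = 0, 1, 2, 3): a_0 = -1, a_1 = 1, a_2 = -3/2, a_3 = 11/6, a_4 = -41/24, a_5 = 51/40.

a_(n+2) = [-4 (n+1) a_(n+1) - 1 a_n] / ((n+1)(n+2)); check: a_0 = -1, a_1 = 1, a_2 = -3/2, a_3 = 11/6, a_4 = -41/24, a_5 = 51/40


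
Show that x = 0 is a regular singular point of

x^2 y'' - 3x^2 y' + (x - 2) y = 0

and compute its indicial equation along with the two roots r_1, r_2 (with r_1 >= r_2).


Divide by x^2 to reach normal form y'' + P_1(x) y' + P_2(x) y = 0 with P_1(x) = -3 and P_2(x) = 1/x - 2/x^2.
x = 0 is a singular point because the y-coefficient 1/x - 2/x^2 has a pole at x = 0.
It is a regular singular point because x P_1(x) = p(x) = -3x and x^2 P_2(x) = q(x) = x - 2 are polynomials, hence analytic at x = 0.
p(0) = 0,  q(0) = -2.
Indicial equation: r(r-1) + p(0) r + q(0) = 0, i.e. r^2 + (p(0) - 1) r + q(0) = 0, i.e. r^2 - 1 r - 2 = 0.
Discriminant: (-1)^2 - 4(-2) = 9, so r = (1 ± 3)/2.
Solving: r_1 = 2, r_2 = -1.

indicial: r^2 - 1 r - 2 = 0; roots r_1 = 2, r_2 = -1


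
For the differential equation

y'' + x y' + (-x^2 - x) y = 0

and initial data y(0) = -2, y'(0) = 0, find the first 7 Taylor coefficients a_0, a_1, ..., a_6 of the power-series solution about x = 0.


Ansatz: y(x) = sum_{n>=0} a_n x^n, so y'(x) = sum_{n>=1} n a_n x^(n-1) and y''(x) = sum_{n>=2} n(n-1) a_n x^(n-2).
Substitute into P(x) y'' + Q(x) y' + R(x) y = 0 with P(x) = 1, Q(x) = x, R(x) = -x^2 - x, and match powers of x.
Initial conditions: a_0 = -2, a_1 = 0.
Setting the coefficient of each power of x to zero and solving order by order (substituting the coefficients already found):
  x^0: 2 a_2 = 0  ->  a_2 = 0
  x^1: 6 a_3 + a_1 - a_0 = 0  ->  6 a_3 = -a_1 + a_0 = -2  ->  a_3 = -1/3
  x^2: 12 a_4 + 2 a_2 - a_1 - a_0 = 0  ->  12 a_4 = -2 a_2 + a_1 + a_0 = -2  ->  a_4 = -1/6
  x^3: 20 a_5 + 3 a_3 - a_2 - a_1 = 0  ->  20 a_5 = -3 a_3 + a_2 + a_1 = 1  ->  a_5 = 1/20
  x^4: 30 a_6 + 4 a_4 - a_3 - a_2 = 0  ->  30 a_6 = -4 a_4 + a_3 + a_2 = 1/3  ->  a_6 = 1/90
Truncated series: y(x) = -2 - (1/3) x^3 - (1/6) x^4 + (1/20) x^5 + (1/90) x^6 + O(x^7).

a_0 = -2; a_1 = 0; a_2 = 0; a_3 = -1/3; a_4 = -1/6; a_5 = 1/20; a_6 = 1/90


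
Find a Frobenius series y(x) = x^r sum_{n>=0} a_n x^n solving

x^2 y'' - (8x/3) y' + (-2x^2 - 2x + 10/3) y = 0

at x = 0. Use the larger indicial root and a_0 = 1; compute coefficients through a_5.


Write in Frobenius form y'' + (p(x)/x) y' + (q(x)/x^2) y = 0:
  p(x) = -8/3,  q(x) = -2x^2 - 2x + 10/3.
Indicial equation: r(r-1) + (-8/3) r + (10/3) = 0 -> roots r_1 = 2, r_2 = 5/3.
Take r = r_1 = 2. Let y(x) = x^r sum_{n>=0} a_n x^n with a_0 = 1.
Substitute y = x^r sum a_n x^n and match x^{r+n}. The recurrence is
  D(n) a_n - 2 a_{n-1} - 2 a_{n-2} = 0,  where D(n) = (r+n)(r+n-1) + (-8/3)(r+n) + (10/3).
  a_n = [2 a_{n-1} + 2 a_{n-2}] / D(n).
Since the indicial polynomial factors as (r - r_1)(r - r_2), D(n) = (r_1 + n - r_1)(r_1 + n - r_2) = n(n + 1/3).
Evaluating step by step (a_0 = 1):
  n = 1: D(1) = 1(1 + 1/3) = 4/3; numerator = 2(1) = 2; a_1 = (2)/(4/3) = 3/2
  n = 2: D(2) = 2(2 + 1/3) = 14/3; numerator = 2(3/2) + 2(1) = 5; a_2 = (5)/(14/3) = 15/14
  n = 3: D(3) = 3(3 + 1/3) = 10; numerator = 2(15/14) + 2(3/2) = 36/7; a_3 = (36/7)/(10) = 18/35
  n = 4: D(4) = 4(4 + 1/3) = 52/3; numerator = 2(18/35) + 2(15/14) = 111/35; a_4 = (111/35)/(52/3) = 333/1820
  n = 5: D(5) = 5(5 + 1/3) = 80/3; numerator = 2(333/1820) + 2(18/35) = 1269/910; a_5 = (1269/910)/(80/3) = 3807/72800

r = 2; a_0 = 1; a_1 = 3/2; a_2 = 15/14; a_3 = 18/35; a_4 = 333/1820; a_5 = 3807/72800


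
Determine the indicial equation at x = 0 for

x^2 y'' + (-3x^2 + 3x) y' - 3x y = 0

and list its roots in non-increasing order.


Divide by x^2 to reach normal form y'' + P_1(x) y' + P_2(x) y = 0 with P_1(x) = -3 + 3/x and P_2(x) = -3/x.
x = 0 is a singular point because the y'-coefficient -3 + 3/x has a pole at x = 0 and the y-coefficient -3/x has a pole at x = 0.
It is a regular singular point because x P_1(x) = p(x) = 3 - 3x and x^2 P_2(x) = q(x) = -3x are polynomials, hence analytic at x = 0.
p(0) = 3,  q(0) = 0.
Indicial equation: r(r-1) + p(0) r + q(0) = 0, i.e. r^2 + (p(0) - 1) r + q(0) = 0, i.e. r^2 + 2 r = 0.
Discriminant: (2)^2 - 4(0) = 4, so r = (-2 ± 2)/2.
Solving: r_1 = 0, r_2 = -2.

indicial: r^2 + 2 r = 0; roots r_1 = 0, r_2 = -2


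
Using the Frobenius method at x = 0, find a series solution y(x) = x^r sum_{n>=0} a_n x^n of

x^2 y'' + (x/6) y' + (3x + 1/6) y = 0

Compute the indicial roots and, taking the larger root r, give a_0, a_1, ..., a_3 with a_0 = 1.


Write in Frobenius form y'' + (p(x)/x) y' + (q(x)/x^2) y = 0:
  p(x) = 1/6,  q(x) = 3x + 1/6.
Indicial equation: r(r-1) + (1/6) r + (1/6) = 0 -> roots r_1 = 1/2, r_2 = 1/3.
Take r = r_1 = 1/2. Let y(x) = x^r sum_{n>=0} a_n x^n with a_0 = 1.
Substitute y = x^r sum a_n x^n and match x^{r+n}. The recurrence is
  D(n) a_n + 3 a_{n-1} = 0,  where D(n) = (r+n)(r+n-1) + (1/6)(r+n) + (1/6).
  a_n = -3 / D(n) * a_{n-1}.
Since the indicial polynomial factors as (r - r_1)(r - r_2), D(n) = (r_1 + n - r_1)(r_1 + n - r_2) = n(n + 1/6).
Evaluating step by step (a_0 = 1):
  n = 1: D(1) = 1(1 + 1/6) = 7/6; numerator = -3(1) = -3; a_1 = (-3)/(7/6) = -18/7
  n = 2: D(2) = 2(2 + 1/6) = 13/3; numerator = -3(-18/7) = 54/7; a_2 = (54/7)/(13/3) = 162/91
  n = 3: D(3) = 3(3 + 1/6) = 19/2; numerator = -3(162/91) = -486/91; a_3 = (-486/91)/(19/2) = -972/1729

r = 1/2; a_0 = 1; a_1 = -18/7; a_2 = 162/91; a_3 = -972/1729


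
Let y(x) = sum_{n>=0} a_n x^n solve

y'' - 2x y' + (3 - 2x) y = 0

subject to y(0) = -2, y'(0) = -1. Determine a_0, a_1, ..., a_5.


Ansatz: y(x) = sum_{n>=0} a_n x^n, so y'(x) = sum_{n>=1} n a_n x^(n-1) and y''(x) = sum_{n>=2} n(n-1) a_n x^(n-2).
Substitute into P(x) y'' + Q(x) y' + R(x) y = 0 with P(x) = 1, Q(x) = -2x, R(x) = 3 - 2x, and match powers of x.
Initial conditions: a_0 = -2, a_1 = -1.
Setting the coefficient of each power of x to zero and solving order by order (substituting the coefficients already found):
  x^0: 2 a_2 + 3 a_0 = 0  ->  2 a_2 = -3 a_0 = 6  ->  a_2 = 3
  x^1: 6 a_3 + a_1 - 2 a_0 = 0  ->  6 a_3 = -a_1 + 2 a_0 = -3  ->  a_3 = -1/2
  x^2: 12 a_4 - a_2 - 2 a_1 = 0  ->  12 a_4 = a_2 + 2 a_1 = 1  ->  a_4 = 1/12
  x^3: 20 a_5 - 3 a_3 - 2 a_2 = 0  ->  20 a_5 = 3 a_3 + 2 a_2 = 9/2  ->  a_5 = 9/40
Truncated series: y(x) = -2 - x + 3 x^2 - (1/2) x^3 + (1/12) x^4 + (9/40) x^5 + O(x^6).

a_0 = -2; a_1 = -1; a_2 = 3; a_3 = -1/2; a_4 = 1/12; a_5 = 9/40


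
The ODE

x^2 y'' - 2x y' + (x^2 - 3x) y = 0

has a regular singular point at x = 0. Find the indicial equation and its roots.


Divide by x^2 to reach normal form y'' + P_1(x) y' + P_2(x) y = 0 with P_1(x) = -2/x and P_2(x) = 1 - 3/x.
x = 0 is a singular point because the y'-coefficient -2/x has a pole at x = 0 and the y-coefficient 1 - 3/x has a pole at x = 0.
It is a regular singular point because x P_1(x) = p(x) = -2 and x^2 P_2(x) = q(x) = x^2 - 3x are polynomials, hence analytic at x = 0.
p(0) = -2,  q(0) = 0.
Indicial equation: r(r-1) + p(0) r + q(0) = 0, i.e. r^2 + (p(0) - 1) r + q(0) = 0, i.e. r^2 - 3 r = 0.
Discriminant: (-3)^2 - 4(0) = 9, so r = (3 ± 3)/2.
Solving: r_1 = 3, r_2 = 0.

indicial: r^2 - 3 r = 0; roots r_1 = 3, r_2 = 0


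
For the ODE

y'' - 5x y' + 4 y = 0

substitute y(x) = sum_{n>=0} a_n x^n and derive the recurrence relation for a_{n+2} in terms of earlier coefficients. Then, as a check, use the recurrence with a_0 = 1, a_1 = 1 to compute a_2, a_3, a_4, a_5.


Substitute y = sum_n a_n x^n.
y''(x) has coefficient (n+2)(n+1) a_{n+2} at x^n;
-5 x y'(x) has coefficient -5 n a_n at x^n (shift);
4 y(x) has coefficient 4 a_n at x^n.
Matching x^n: (n+2)(n+1) a_{n+2} + (-5n + 4) a_n = 0.
Thus a_{n+2} = (5n - 4) / ((n+1)(n+2)) * a_n.

Check with a_0 = 1, a_1 = 1 (apply the recurrence for n = 0, 1, 2, 3): a_0 = 1, a_1 = 1, a_2 = -2, a_3 = 1/6, a_4 = -1, a_5 = 11/120.

a_(n+2) = (5n - 4) / ((n+1)(n+2)) * a_n; check: a_0 = 1, a_1 = 1, a_2 = -2, a_3 = 1/6, a_4 = -1, a_5 = 11/120


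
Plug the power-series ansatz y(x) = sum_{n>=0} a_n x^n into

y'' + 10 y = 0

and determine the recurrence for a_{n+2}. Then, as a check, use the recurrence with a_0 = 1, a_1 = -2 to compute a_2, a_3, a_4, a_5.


Substitute y = sum_n a_n x^n into y'' + (const) y = 0.
y''(x) = sum_{n>=0} (n+2)(n+1) a_{n+2} x^n.
The ODE becomes sum_n [(n+2)(n+1) a_{n+2} + 10 a_n] x^n = 0.
Setting each coefficient to zero gives the recurrence:
  (n+2)(n+1) a_{n+2} + 10 a_n = 0,
  a_{n+2} = -10 / ((n+1)(n+2)) a_n.

Check with a_0 = 1, a_1 = -2 (apply the recurrence for n = 0, 1, 2, 3): a_0 = 1, a_1 = -2, a_2 = -5, a_3 = 10/3, a_4 = 25/6, a_5 = -5/3.

a_{n+2} = -10/((n+1)(n+2)) * a_n; check: a_0 = 1, a_1 = -2, a_2 = -5, a_3 = 10/3, a_4 = 25/6, a_5 = -5/3


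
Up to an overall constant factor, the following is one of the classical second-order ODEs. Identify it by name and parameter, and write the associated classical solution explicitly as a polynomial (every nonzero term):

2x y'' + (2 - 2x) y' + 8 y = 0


All three coefficients share the factor 2; dividing through by 2 gives  x y'' + (1 - x) y' + 4 y = 0.
This matches the Laguerre equation x y'' + (1 - x) y' + n y = 0 with n = 4; the polynomial solution is L_4(x).
With y = sum_k a_k x^k, matching x^k gives (k+1)k a_{k+1} + (k+1) a_{k+1} - k a_k + n a_k = 0, i.e. (k+1)^2 a_{k+1} = (k - n) a_k = (k - 4) a_k. The right side vanishes at k = 4, so the series terminates at degree 4.
Standard normalization L_n(0) = 1 gives a_0 = 1. Work upward with a_{k+1} = (k - 4) a_k / (k+1)^2:
  a_1 = (0 - 4)(1) / 1^2 = -4/1 = -4
  a_2 = (1 - 4)(-4) / 2^2 = 12/4 = 3
  a_3 = (2 - 4)(3) / 3^2 = -6/9 = -2/3
  a_4 = (3 - 4)(-2/3) / 4^2 = (2/3)/16 = 1/24
Hence L_4(x) = x^4/24 - 2 x^3/3 + 3 x^2 - 4 x + 1.

L_4(x); series = x^4/24 - 2 x^3/3 + 3 x^2 - 4 x + 1


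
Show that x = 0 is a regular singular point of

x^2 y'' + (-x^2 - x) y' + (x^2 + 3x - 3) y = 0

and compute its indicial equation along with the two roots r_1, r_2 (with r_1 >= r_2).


Divide by x^2 to reach normal form y'' + P_1(x) y' + P_2(x) y = 0 with P_1(x) = -1 - 1/x and P_2(x) = 1 + 3/x - 3/x^2.
x = 0 is a singular point because the y'-coefficient -1 - 1/x has a pole at x = 0 and the y-coefficient 1 + 3/x - 3/x^2 has a pole at x = 0.
It is a regular singular point because x P_1(x) = p(x) = -x - 1 and x^2 P_2(x) = q(x) = x^2 + 3x - 3 are polynomials, hence analytic at x = 0.
p(0) = -1,  q(0) = -3.
Indicial equation: r(r-1) + p(0) r + q(0) = 0, i.e. r^2 + (p(0) - 1) r + q(0) = 0, i.e. r^2 - 2 r - 3 = 0.
Discriminant: (-2)^2 - 4(-3) = 16, so r = (2 ± 4)/2.
Solving: r_1 = 3, r_2 = -1.

indicial: r^2 - 2 r - 3 = 0; roots r_1 = 3, r_2 = -1


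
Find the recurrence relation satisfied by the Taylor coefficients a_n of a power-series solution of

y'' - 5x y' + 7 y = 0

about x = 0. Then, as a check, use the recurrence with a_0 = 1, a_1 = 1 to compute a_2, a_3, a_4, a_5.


Substitute y = sum_n a_n x^n.
y''(x) has coefficient (n+2)(n+1) a_{n+2} at x^n;
-5 x y'(x) has coefficient -5 n a_n at x^n (shift);
7 y(x) has coefficient 7 a_n at x^n.
Matching x^n: (n+2)(n+1) a_{n+2} + (-5n + 7) a_n = 0.
Thus a_{n+2} = (5n - 7) / ((n+1)(n+2)) * a_n.

Check with a_0 = 1, a_1 = 1 (apply the recurrence for n = 0, 1, 2, 3): a_0 = 1, a_1 = 1, a_2 = -7/2, a_3 = -1/3, a_4 = -7/8, a_5 = -2/15.

a_(n+2) = (5n - 7) / ((n+1)(n+2)) * a_n; check: a_0 = 1, a_1 = 1, a_2 = -7/2, a_3 = -1/3, a_4 = -7/8, a_5 = -2/15


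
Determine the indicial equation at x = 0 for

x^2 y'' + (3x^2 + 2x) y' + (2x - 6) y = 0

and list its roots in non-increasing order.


Divide by x^2 to reach normal form y'' + P_1(x) y' + P_2(x) y = 0 with P_1(x) = 3 + 2/x and P_2(x) = 2/x - 6/x^2.
x = 0 is a singular point because the y'-coefficient 3 + 2/x has a pole at x = 0 and the y-coefficient 2/x - 6/x^2 has a pole at x = 0.
It is a regular singular point because x P_1(x) = p(x) = 3x + 2 and x^2 P_2(x) = q(x) = 2x - 6 are polynomials, hence analytic at x = 0.
p(0) = 2,  q(0) = -6.
Indicial equation: r(r-1) + p(0) r + q(0) = 0, i.e. r^2 + (p(0) - 1) r + q(0) = 0, i.e. r^2 + 1 r - 6 = 0.
Discriminant: (1)^2 - 4(-6) = 25, so r = (-1 ± 5)/2.
Solving: r_1 = 2, r_2 = -3.

indicial: r^2 + 1 r - 6 = 0; roots r_1 = 2, r_2 = -3


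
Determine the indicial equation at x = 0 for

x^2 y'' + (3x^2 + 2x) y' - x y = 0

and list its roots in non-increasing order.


Divide by x^2 to reach normal form y'' + P_1(x) y' + P_2(x) y = 0 with P_1(x) = 3 + 2/x and P_2(x) = -1/x.
x = 0 is a singular point because the y'-coefficient 3 + 2/x has a pole at x = 0 and the y-coefficient -1/x has a pole at x = 0.
It is a regular singular point because x P_1(x) = p(x) = 3x + 2 and x^2 P_2(x) = q(x) = -x are polynomials, hence analytic at x = 0.
p(0) = 2,  q(0) = 0.
Indicial equation: r(r-1) + p(0) r + q(0) = 0, i.e. r^2 + (p(0) - 1) r + q(0) = 0, i.e. r^2 + 1 r = 0.
Discriminant: (1)^2 - 4(0) = 1, so r = (-1 ± 1)/2.
Solving: r_1 = 0, r_2 = -1.

indicial: r^2 + 1 r = 0; roots r_1 = 0, r_2 = -1


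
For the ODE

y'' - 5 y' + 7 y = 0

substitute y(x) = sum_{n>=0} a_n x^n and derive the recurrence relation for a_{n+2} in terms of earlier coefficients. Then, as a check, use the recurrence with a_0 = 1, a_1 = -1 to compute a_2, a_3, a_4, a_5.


Substitute y = sum_n a_n x^n.
y''(x) has coefficient (n+2)(n+1) a_{n+2} at x^n;
-5 y'(x) has coefficient -5 (n+1) a_{n+1} at x^n;
7 y(x) has coefficient 7 a_n at x^n.
Matching x^n: (n+2)(n+1) a_{n+2} - 5 (n+1) a_{n+1} + 7 a_n = 0.
Thus a_{n+2} = [5 (n+1) a_{n+1} - 7 a_n] / ((n+1)(n+2)).

Check with a_0 = 1, a_1 = -1 (apply the recurrence for n = 0, 1, 2, 3): a_0 = 1, a_1 = -1, a_2 = -6, a_3 = -53/6, a_4 = -181/24, a_5 = -89/20.

a_(n+2) = [5 (n+1) a_(n+1) - 7 a_n] / ((n+1)(n+2)); check: a_0 = 1, a_1 = -1, a_2 = -6, a_3 = -53/6, a_4 = -181/24, a_5 = -89/20


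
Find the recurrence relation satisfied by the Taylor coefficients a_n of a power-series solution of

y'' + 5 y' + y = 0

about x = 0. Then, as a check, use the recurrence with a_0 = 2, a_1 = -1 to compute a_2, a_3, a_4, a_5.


Substitute y = sum_n a_n x^n.
y''(x) has coefficient (n+2)(n+1) a_{n+2} at x^n;
5 y'(x) has coefficient 5 (n+1) a_{n+1} at x^n;
y(x) has coefficient 1 a_n at x^n.
Matching x^n: (n+2)(n+1) a_{n+2} + 5 (n+1) a_{n+1} + 1 a_n = 0.
Thus a_{n+2} = [-5 (n+1) a_{n+1} - 1 a_n] / ((n+1)(n+2)).

Check with a_0 = 2, a_1 = -1 (apply the recurrence for n = 0, 1, 2, 3): a_0 = 2, a_1 = -1, a_2 = 3/2, a_3 = -7/3, a_4 = 67/24, a_5 = -107/40.

a_(n+2) = [-5 (n+1) a_(n+1) - 1 a_n] / ((n+1)(n+2)); check: a_0 = 2, a_1 = -1, a_2 = 3/2, a_3 = -7/3, a_4 = 67/24, a_5 = -107/40


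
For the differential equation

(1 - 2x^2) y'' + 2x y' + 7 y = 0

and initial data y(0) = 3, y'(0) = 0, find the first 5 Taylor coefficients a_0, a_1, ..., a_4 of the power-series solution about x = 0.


Ansatz: y(x) = sum_{n>=0} a_n x^n, so y'(x) = sum_{n>=1} n a_n x^(n-1) and y''(x) = sum_{n>=2} n(n-1) a_n x^(n-2).
Substitute into P(x) y'' + Q(x) y' + R(x) y = 0 with P(x) = 1 - 2x^2, Q(x) = 2x, R(x) = 7, and match powers of x.
Initial conditions: a_0 = 3, a_1 = 0.
Setting the coefficient of each power of x to zero and solving order by order (substituting the coefficients already found):
  x^0: 2 a_2 + 7 a_0 = 0  ->  2 a_2 = -7 a_0 = -21  ->  a_2 = -21/2
  x^1: 6 a_3 + 9 a_1 = 0  ->  6 a_3 = -9 a_1 = 0  ->  a_3 = 0
  x^2: 12 a_4 + 7 a_2 = 0  ->  12 a_4 = -7 a_2 = 147/2  ->  a_4 = 49/8
Truncated series: y(x) = 3 - (21/2) x^2 + (49/8) x^4 + O(x^5).

a_0 = 3; a_1 = 0; a_2 = -21/2; a_3 = 0; a_4 = 49/8


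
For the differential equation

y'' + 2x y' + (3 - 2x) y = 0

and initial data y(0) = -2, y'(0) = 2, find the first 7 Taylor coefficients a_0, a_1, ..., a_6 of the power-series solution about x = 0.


Ansatz: y(x) = sum_{n>=0} a_n x^n, so y'(x) = sum_{n>=1} n a_n x^(n-1) and y''(x) = sum_{n>=2} n(n-1) a_n x^(n-2).
Substitute into P(x) y'' + Q(x) y' + R(x) y = 0 with P(x) = 1, Q(x) = 2x, R(x) = 3 - 2x, and match powers of x.
Initial conditions: a_0 = -2, a_1 = 2.
Setting the coefficient of each power of x to zero and solving order by order (substituting the coefficients already found):
  x^0: 2 a_2 + 3 a_0 = 0  ->  2 a_2 = -3 a_0 = 6  ->  a_2 = 3
  x^1: 6 a_3 + 5 a_1 - 2 a_0 = 0  ->  6 a_3 = -5 a_1 + 2 a_0 = -14  ->  a_3 = -7/3
  x^2: 12 a_4 + 7 a_2 - 2 a_1 = 0  ->  12 a_4 = -7 a_2 + 2 a_1 = -17  ->  a_4 = -17/12
  x^3: 20 a_5 + 9 a_3 - 2 a_2 = 0  ->  20 a_5 = -9 a_3 + 2 a_2 = 27  ->  a_5 = 27/20
  x^4: 30 a_6 + 11 a_4 - 2 a_3 = 0  ->  30 a_6 = -11 a_4 + 2 a_3 = 131/12  ->  a_6 = 131/360
Truncated series: y(x) = -2 + 2 x + 3 x^2 - (7/3) x^3 - (17/12) x^4 + (27/20) x^5 + (131/360) x^6 + O(x^7).

a_0 = -2; a_1 = 2; a_2 = 3; a_3 = -7/3; a_4 = -17/12; a_5 = 27/20; a_6 = 131/360


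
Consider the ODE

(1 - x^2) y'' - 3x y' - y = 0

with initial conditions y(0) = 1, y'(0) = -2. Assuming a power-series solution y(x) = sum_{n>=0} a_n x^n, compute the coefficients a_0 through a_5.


Ansatz: y(x) = sum_{n>=0} a_n x^n, so y'(x) = sum_{n>=1} n a_n x^(n-1) and y''(x) = sum_{n>=2} n(n-1) a_n x^(n-2).
Substitute into P(x) y'' + Q(x) y' + R(x) y = 0 with P(x) = 1 - x^2, Q(x) = -3x, R(x) = -1, and match powers of x.
Initial conditions: a_0 = 1, a_1 = -2.
Setting the coefficient of each power of x to zero and solving order by order (substituting the coefficients already found):
  x^0: 2 a_2 - a_0 = 0  ->  2 a_2 = a_0 = 1  ->  a_2 = 1/2
  x^1: 6 a_3 - 4 a_1 = 0  ->  6 a_3 = 4 a_1 = -8  ->  a_3 = -4/3
  x^2: 12 a_4 - 9 a_2 = 0  ->  12 a_4 = 9 a_2 = 9/2  ->  a_4 = 3/8
  x^3: 20 a_5 - 16 a_3 = 0  ->  20 a_5 = 16 a_3 = -64/3  ->  a_5 = -16/15
Truncated series: y(x) = 1 - 2 x + (1/2) x^2 - (4/3) x^3 + (3/8) x^4 - (16/15) x^5 + O(x^6).

a_0 = 1; a_1 = -2; a_2 = 1/2; a_3 = -4/3; a_4 = 3/8; a_5 = -16/15


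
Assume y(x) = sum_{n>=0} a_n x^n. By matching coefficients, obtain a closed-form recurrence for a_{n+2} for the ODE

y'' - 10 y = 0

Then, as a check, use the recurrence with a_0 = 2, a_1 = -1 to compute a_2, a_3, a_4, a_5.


Substitute y = sum_n a_n x^n into y'' + (const) y = 0.
y''(x) = sum_{n>=0} (n+2)(n+1) a_{n+2} x^n.
The ODE becomes sum_n [(n+2)(n+1) a_{n+2} - 10 a_n] x^n = 0.
Setting each coefficient to zero gives the recurrence:
  (n+2)(n+1) a_{n+2} - 10 a_n = 0,
  a_{n+2} = 10 / ((n+1)(n+2)) a_n.

Check with a_0 = 2, a_1 = -1 (apply the recurrence for n = 0, 1, 2, 3): a_0 = 2, a_1 = -1, a_2 = 10, a_3 = -5/3, a_4 = 25/3, a_5 = -5/6.

a_{n+2} = 10/((n+1)(n+2)) * a_n; check: a_0 = 2, a_1 = -1, a_2 = 10, a_3 = -5/3, a_4 = 25/3, a_5 = -5/6


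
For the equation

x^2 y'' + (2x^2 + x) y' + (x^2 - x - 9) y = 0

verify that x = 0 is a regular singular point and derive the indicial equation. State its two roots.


Divide by x^2 to reach normal form y'' + P_1(x) y' + P_2(x) y = 0 with P_1(x) = 2 + 1/x and P_2(x) = 1 - 1/x - 9/x^2.
x = 0 is a singular point because the y'-coefficient 2 + 1/x has a pole at x = 0 and the y-coefficient 1 - 1/x - 9/x^2 has a pole at x = 0.
It is a regular singular point because x P_1(x) = p(x) = 2x + 1 and x^2 P_2(x) = q(x) = x^2 - x - 9 are polynomials, hence analytic at x = 0.
p(0) = 1,  q(0) = -9.
Indicial equation: r(r-1) + p(0) r + q(0) = 0, i.e. r^2 + (p(0) - 1) r + q(0) = 0, i.e. r^2 - 9 = 0.
Discriminant: (0)^2 - 4(-9) = 36, so r = (0 ± 6)/2.
Solving: r_1 = 3, r_2 = -3.

indicial: r^2 - 9 = 0; roots r_1 = 3, r_2 = -3


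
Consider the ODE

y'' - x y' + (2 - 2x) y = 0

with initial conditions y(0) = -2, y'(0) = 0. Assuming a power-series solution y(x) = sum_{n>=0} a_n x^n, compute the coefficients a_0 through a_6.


Ansatz: y(x) = sum_{n>=0} a_n x^n, so y'(x) = sum_{n>=1} n a_n x^(n-1) and y''(x) = sum_{n>=2} n(n-1) a_n x^(n-2).
Substitute into P(x) y'' + Q(x) y' + R(x) y = 0 with P(x) = 1, Q(x) = -x, R(x) = 2 - 2x, and match powers of x.
Initial conditions: a_0 = -2, a_1 = 0.
Setting the coefficient of each power of x to zero and solving order by order (substituting the coefficients already found):
  x^0: 2 a_2 + 2 a_0 = 0  ->  2 a_2 = -2 a_0 = 4  ->  a_2 = 2
  x^1: 6 a_3 + a_1 - 2 a_0 = 0  ->  6 a_3 = -a_1 + 2 a_0 = -4  ->  a_3 = -2/3
  x^2: 12 a_4 - 2 a_1 = 0  ->  12 a_4 = 2 a_1 = 0  ->  a_4 = 0
  x^3: 20 a_5 - a_3 - 2 a_2 = 0  ->  20 a_5 = a_3 + 2 a_2 = 10/3  ->  a_5 = 1/6
  x^4: 30 a_6 - 2 a_4 - 2 a_3 = 0  ->  30 a_6 = 2 a_4 + 2 a_3 = -4/3  ->  a_6 = -2/45
Truncated series: y(x) = -2 + 2 x^2 - (2/3) x^3 + (1/6) x^5 - (2/45) x^6 + O(x^7).

a_0 = -2; a_1 = 0; a_2 = 2; a_3 = -2/3; a_4 = 0; a_5 = 1/6; a_6 = -2/45


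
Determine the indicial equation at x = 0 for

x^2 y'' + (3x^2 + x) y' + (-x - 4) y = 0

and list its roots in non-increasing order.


Divide by x^2 to reach normal form y'' + P_1(x) y' + P_2(x) y = 0 with P_1(x) = 3 + 1/x and P_2(x) = -1/x - 4/x^2.
x = 0 is a singular point because the y'-coefficient 3 + 1/x has a pole at x = 0 and the y-coefficient -1/x - 4/x^2 has a pole at x = 0.
It is a regular singular point because x P_1(x) = p(x) = 3x + 1 and x^2 P_2(x) = q(x) = -x - 4 are polynomials, hence analytic at x = 0.
p(0) = 1,  q(0) = -4.
Indicial equation: r(r-1) + p(0) r + q(0) = 0, i.e. r^2 + (p(0) - 1) r + q(0) = 0, i.e. r^2 - 4 = 0.
Discriminant: (0)^2 - 4(-4) = 16, so r = (0 ± 4)/2.
Solving: r_1 = 2, r_2 = -2.

indicial: r^2 - 4 = 0; roots r_1 = 2, r_2 = -2
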